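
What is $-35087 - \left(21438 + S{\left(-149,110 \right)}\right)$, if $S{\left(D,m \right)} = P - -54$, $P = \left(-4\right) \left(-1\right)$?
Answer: $-56583$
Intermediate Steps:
$P = 4$
$S{\left(D,m \right)} = 58$ ($S{\left(D,m \right)} = 4 - -54 = 4 + 54 = 58$)
$-35087 - \left(21438 + S{\left(-149,110 \right)}\right) = -35087 - 21496 = -56583$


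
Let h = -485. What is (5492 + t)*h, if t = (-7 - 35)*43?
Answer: -1787710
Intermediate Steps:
t = -1806 (t = -42*43 = -1806)
(5492 + t)*h = (5492 - 1806)*(-485) = 3686*(-485) = -1787710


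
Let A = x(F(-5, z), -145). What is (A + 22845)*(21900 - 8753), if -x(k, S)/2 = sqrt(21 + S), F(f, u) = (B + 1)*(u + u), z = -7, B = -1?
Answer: 300343215 - 52588*I*sqrt(31) ≈ 3.0034e+8 - 2.928e+5*I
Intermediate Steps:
F(f, u) = 0 (F(f, u) = (-1 + 1)*(u + u) = 0*(2*u) = 0)
x(k, S) = -2*sqrt(21 + S)
A = -4*I*sqrt(31) (A = -2*sqrt(21 - 145) = -4*I*sqrt(31) ≈ -22.271*I)
(A + 22845)*(21900 - 8753) = (-4*I*sqrt(31) + 22845)*(21900 - 8753) = (22845 - 4*I*sqrt(31))*13147 = 300343215 - 52588*I*sqrt(31)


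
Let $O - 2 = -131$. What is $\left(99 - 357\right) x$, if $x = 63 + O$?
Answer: $17028$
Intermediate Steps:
$O = -129$ ($O = 2 - 131 = -129$)
$x = -66$ ($x = 63 - 129 = -66$)
$\left(99 - 357\right) x = \left(99 - 357\right) \left(-66\right) = \left(-258\right) \left(-66\right) = 17028$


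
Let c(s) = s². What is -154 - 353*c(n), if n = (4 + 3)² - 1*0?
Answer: -847707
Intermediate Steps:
n = 49 (n = 7² + 0 = 49 + 0 = 49)
-154 - 353*c(n) = -154 - 353*49² = -154 - 353*2401 = -154 - 847553 = -847707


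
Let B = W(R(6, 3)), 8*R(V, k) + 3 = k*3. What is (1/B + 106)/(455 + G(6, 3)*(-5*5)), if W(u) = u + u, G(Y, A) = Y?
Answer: 64/183 ≈ 0.34973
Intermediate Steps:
R(V, k) = -3/8 + 3*k/8 (R(V, k) = -3/8 + (k*3)/8 = -3/8 + (3*k)/8 = -3/8 + 3*k/8)
W(u) = 2*u
B = 3/2 (B = 2*(-3/8 + (3/8)*3) = 2*(-3/8 + 9/8) = 2*(¾) = 3/2 ≈ 1.5000)
(1/B + 106)/(455 + G(6, 3)*(-5*5)) = (1/(3/2) + 106)/(455 + 6*(-5*5)) = (⅔ + 106)/(455 + 6*(-25)) = 320/(3*(455 - 150)) = (320/3)/305 = (320/3)*(1/305) = 64/183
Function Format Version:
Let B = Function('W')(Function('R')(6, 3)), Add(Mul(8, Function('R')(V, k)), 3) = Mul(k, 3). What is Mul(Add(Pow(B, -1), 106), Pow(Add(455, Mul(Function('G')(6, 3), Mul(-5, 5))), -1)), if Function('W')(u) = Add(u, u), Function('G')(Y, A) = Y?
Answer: Rational(64, 183) ≈ 0.34973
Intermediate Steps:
Function('R')(V, k) = Add(Rational(-3, 8), Mul(Rational(3, 8), k)) (Function('R')(V, k) = Add(Rational(-3, 8), Mul(Rational(1, 8), Mul(k, 3))) = Add(Rational(-3, 8), Mul(Rational(1, 8), Mul(3, k))) = Add(Rational(-3, 8), Mul(Rational(3, 8), k)))
Function('W')(u) = Mul(2, u)
B = Rational(3, 2) (B = Mul(2, Add(Rational(-3, 8), Mul(Rational(3, 8), 3))) = Mul(2, Add(Rational(-3, 8), Rational(9, 8))) = Mul(2, Rational(3, 4)) = Rational(3, 2) ≈ 1.5000)
Mul(Add(Pow(B, -1), 106), Pow(Add(455, Mul(Function('G')(6, 3), Mul(-5, 5))), -1)) = Mul(Add(Pow(Rational(3, 2), -1), 106), Pow(Add(455, Mul(6, Mul(-5, 5))), -1)) = Mul(Add(Rational(2, 3), 106), Pow(Add(455, Mul(6, -25)), -1)) = Mul(Rational(320, 3), Pow(Add(455, -150), -1)) = Mul(Rational(320, 3), Pow(305, -1)) = Mul(Rational(320, 3), Rational(1, 305)) = Rational(64, 183)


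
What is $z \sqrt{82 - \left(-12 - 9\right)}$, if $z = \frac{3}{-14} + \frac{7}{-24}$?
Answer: $- \frac{85 \sqrt{103}}{168} \approx -5.1349$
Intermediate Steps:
$z = - \frac{85}{168}$ ($z = 3 \left(- \frac{1}{14}\right) + 7 \left(- \frac{1}{24}\right) = - \frac{3}{14} - \frac{7}{24} = - \frac{85}{168} \approx -0.50595$)
$z \sqrt{82 - \left(-12 - 9\right)} = - \frac{85 \sqrt{82 - \left(-12 - 9\right)}}{168} = - \frac{85 \sqrt{82 + \left(\left(9 + 35\right) - 23\right)}}{168} = - \frac{85 \sqrt{82 + \left(44 - 23\right)}}{168} = - \frac{85 \sqrt{82 + 21}}{168} = - \frac{85 \sqrt{103}}{168}$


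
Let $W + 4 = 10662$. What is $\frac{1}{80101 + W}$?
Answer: $\frac{1}{90759} \approx 1.1018 \cdot 10^{-5}$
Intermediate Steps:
$W = 10658$ ($W = -4 + 10662 = 10658$)
$\frac{1}{80101 + W} = \frac{1}{80101 + 10658} = \frac{1}{90759}$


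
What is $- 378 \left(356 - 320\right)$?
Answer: $-13608$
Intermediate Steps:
$- 378 \left(356 - 320\right) = \left(-378\right) 36 = -13608$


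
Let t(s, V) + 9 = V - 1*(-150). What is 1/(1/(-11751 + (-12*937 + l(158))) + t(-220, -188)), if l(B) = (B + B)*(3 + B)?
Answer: -27881/1310406 ≈ -0.021277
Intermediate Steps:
l(B) = 2*B*(3 + B) (l(B) = (2*B)*(3 + B) = 2*B*(3 + B))
t(s, V) = 141 + V (t(s, V) = -9 + (V - 1*(-150)) = -9 + (V + 150) = -9 + (150 + V) = 141 + V)
1/(1/(-11751 + (-12*937 + l(158))) + t(-220, -188)) = 1/(1/(-11751 + (-12*937 + 2*158*(3 + 158))) + (141 - 188)) = 1/(1/(-11751 + (-11244 + 2*158*161)) - 47) = 1/(1/(-11751 + (-11244 + 50876)) - 47) = 1/(1/(-11751 + 39632) - 47) = 1/(1/27881 - 47) = 1/(-1310406/27881) = -27881/1310406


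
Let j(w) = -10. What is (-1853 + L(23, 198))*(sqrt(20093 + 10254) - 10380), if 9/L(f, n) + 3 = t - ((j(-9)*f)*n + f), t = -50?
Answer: 218615211885/11366 - 84244783*sqrt(30347)/45464 ≈ 1.8911e+7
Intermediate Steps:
L(f, n) = 9/(-53 - f + 10*f*n) (L(f, n) = 9/(-3 + (-50 - ((-10*f)*n + f))) = 9/(-3 + (-50 - (-10*f*n + f))) = 9/(-3 + (-50 - (f - 10*f*n))) = 9/(-3 + (-50 + (-f + 10*f*n))) = 9/(-3 + (-50 - f + 10*f*n)) = 9/(-53 - f + 10*f*n))
(-1853 + L(23, 198))*(sqrt(20093 + 10254) - 10380) = (-1853 + 9/(-53 - 1*23 + 10*23*198))*(sqrt(20093 + 10254) - 10380) = (-1853 + 9/(-53 - 23 + 45540))*(sqrt(30347) - 10380) = (-1853 + 9/45464)*(-10380 + sqrt(30347)) = -84244783*(-10380 + sqrt(30347))/45464 = 218615211885/11366 - 84244783*sqrt(30347)/45464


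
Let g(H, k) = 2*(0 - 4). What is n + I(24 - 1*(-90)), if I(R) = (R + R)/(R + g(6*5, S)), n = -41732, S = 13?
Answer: -2211682/53 ≈ -41730.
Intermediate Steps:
g(H, k) = -8 (g(H, k) = 2*(-4) = -8)
I(R) = 2*R/(-8 + R) (I(R) = (R + R)/(R - 8) = (2*R)/(-8 + R) = 2*R/(-8 + R))
n + I(24 - 1*(-90)) = -41732 + 2*(24 - 1*(-90))/(-8 + (24 - 1*(-90))) = -41732 + 2*(24 + 90)/(-8 + (24 + 90)) = -41732 + 2*114/(-8 + 114) = -41732 + 2*114/106 = -41732 + 2*114*(1/106) = -41732 + 114/53 = -2211682/53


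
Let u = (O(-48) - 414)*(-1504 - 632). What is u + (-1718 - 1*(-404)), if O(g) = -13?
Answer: 910758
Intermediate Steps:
u = 912072 (u = (-13 - 414)*(-1504 - 632) = -427*(-2136) = 912072)
u + (-1718 - 1*(-404)) = 912072 + (-1718 - 1*(-404)) = 912072 + (-1718 + 404) = 912072 - 1314 = 910758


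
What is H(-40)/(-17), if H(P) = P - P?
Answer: 0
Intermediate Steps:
H(P) = 0
H(-40)/(-17) = 0/(-17) = 0*(-1/17) = 0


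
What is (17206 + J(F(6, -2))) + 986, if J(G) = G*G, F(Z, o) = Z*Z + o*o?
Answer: 19792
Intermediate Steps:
F(Z, o) = Z² + o²
J(G) = G²
(17206 + J(F(6, -2))) + 986 = (17206 + (6² + (-2)²)²) + 986 = (17206 + (36 + 4)²) + 986 = (17206 + 40²) + 986 = (17206 + 1600) + 986 = 18806 + 986 = 19792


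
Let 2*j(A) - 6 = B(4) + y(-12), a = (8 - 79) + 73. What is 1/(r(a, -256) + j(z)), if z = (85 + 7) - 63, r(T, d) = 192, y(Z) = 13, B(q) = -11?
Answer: 1/196 ≈ 0.0051020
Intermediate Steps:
a = 2 (a = -71 + 73 = 2)
z = 29 (z = 92 - 63 = 29)
j(A) = 4 (j(A) = 3 + (-11 + 13)/2 = 3 + (½)*2 = 3 + 1 = 4)
1/(r(a, -256) + j(z)) = 1/(192 + 4) = 1/196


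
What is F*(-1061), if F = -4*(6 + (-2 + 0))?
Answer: 16976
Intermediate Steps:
F = -16 (F = -4*(6 - 2) = -4*4 = -16)
F*(-1061) = -16*(-1061) = 16976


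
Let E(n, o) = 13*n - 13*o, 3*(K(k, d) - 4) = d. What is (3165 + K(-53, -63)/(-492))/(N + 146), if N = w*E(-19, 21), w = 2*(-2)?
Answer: 1557197/1095192 ≈ 1.4218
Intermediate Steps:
K(k, d) = 4 + d/3
E(n, o) = -13*o + 13*n
w = -4
N = 2080 (N = -4*(-13*21 + 13*(-19)) = -4*(-273 - 247) = -4*(-520) = 2080)
(3165 + K(-53, -63)/(-492))/(N + 146) = (3165 + (4 + (⅓)*(-63))/(-492))/(2080 + 146) = (3165 + (4 - 21)*(-1/492))/2226 = (3165 - 17*(-1/492))*(1/2226) = (3165 + 17/492)*(1/2226) = (1557197/492)*(1/2226) = 1557197/1095192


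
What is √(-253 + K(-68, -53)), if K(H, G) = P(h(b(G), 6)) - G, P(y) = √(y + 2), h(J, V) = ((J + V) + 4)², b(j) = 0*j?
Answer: √(-200 + √102) ≈ 13.78*I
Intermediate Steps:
b(j) = 0
h(J, V) = (4 + J + V)²
P(y) = √(2 + y)
K(H, G) = √102 - G (K(H, G) = √(2 + (4 + 0 + 6)²) - G = √(2 + 10²) - G = √(2 + 100) - G = √102 - G)
√(-253 + K(-68, -53)) = √(-253 + (√102 - 1*(-53))) = √(-253 + (√102 + 53)) = √(-253 + (53 + √102)) = √(-200 + √102)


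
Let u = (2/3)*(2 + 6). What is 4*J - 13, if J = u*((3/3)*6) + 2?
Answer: 123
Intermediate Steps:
u = 16/3 (u = (2*(⅓))*8 = (⅔)*8 = 16/3 ≈ 5.3333)
J = 34 (J = 16*((3/3)*6)/3 + 2 = 16*((3*(⅓))*6)/3 + 2 = 16*(1*6)/3 + 2 = (16/3)*6 + 2 = 32 + 2 = 34)
4*J - 13 = 4*34 - 13 = 136 - 13 = 123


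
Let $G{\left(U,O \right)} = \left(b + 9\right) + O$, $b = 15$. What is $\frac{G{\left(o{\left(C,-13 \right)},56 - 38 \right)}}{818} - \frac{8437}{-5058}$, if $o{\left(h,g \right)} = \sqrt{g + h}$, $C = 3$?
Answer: $\frac{3556951}{2068722} \approx 1.7194$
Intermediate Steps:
$G{\left(U,O \right)} = 24 + O$ ($G{\left(U,O \right)} = \left(15 + 9\right) + O = 24 + O$)
$\frac{G{\left(o{\left(C,-13 \right)},56 - 38 \right)}}{818} - \frac{8437}{-5058} = \frac{24 + \left(56 - 38\right)}{818} - \frac{8437}{-5058} = \left(24 + \left(56 - 38\right)\right) \frac{1}{818} - - \frac{8437}{5058} = \left(24 + 18\right) \frac{1}{818} + \frac{8437}{5058} = 42 \cdot \frac{1}{818} + \frac{8437}{5058} = \frac{21}{409} + \frac{8437}{5058} = \frac{3556951}{2068722}$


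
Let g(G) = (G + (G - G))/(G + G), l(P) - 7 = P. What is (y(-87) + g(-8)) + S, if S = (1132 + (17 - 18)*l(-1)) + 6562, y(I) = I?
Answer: 15203/2 ≈ 7601.5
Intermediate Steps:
l(P) = 7 + P
g(G) = ½ (g(G) = (G + 0)/((2*G)) = G*(1/(2*G)) = ½)
S = 7688 (S = (1132 + (17 - 18)*(7 - 1)) + 6562 = (1132 - 1*6) + 6562 = (1132 - 6) + 6562 = 1126 + 6562 = 7688)
(y(-87) + g(-8)) + S = (-87 + ½) + 7688 = -173/2 + 7688 = 15203/2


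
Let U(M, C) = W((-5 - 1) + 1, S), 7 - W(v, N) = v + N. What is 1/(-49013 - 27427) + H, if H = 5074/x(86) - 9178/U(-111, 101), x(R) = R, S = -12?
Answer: -8240657/25480 ≈ -323.42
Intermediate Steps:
W(v, N) = 7 - N - v (W(v, N) = 7 - (v + N) = 7 - (N + v) = 7 + (-N - v) = 7 - N - v)
U(M, C) = 24 (U(M, C) = 7 - 1*(-12) - ((-5 - 1) + 1) = 7 + 12 - (-6 + 1) = 7 + 12 - 1*(-5) = 7 + 12 + 5 = 24)
H = -3881/12 (H = 5074/86 - 9178/24 = 5074*(1/86) - 9178*1/24 = 59 - 4589/12 = -3881/12 ≈ -323.42)
1/(-49013 - 27427) + H = 1/(-49013 - 27427) - 3881/12 = 1/(-76440) - 3881/12 = -1/76440 - 3881/12 = -8240657/25480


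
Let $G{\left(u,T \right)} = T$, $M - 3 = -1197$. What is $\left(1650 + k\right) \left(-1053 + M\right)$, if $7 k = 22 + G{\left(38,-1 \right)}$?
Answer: $-3714291$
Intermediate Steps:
$M = -1194$ ($M = 3 - 1197 = -1194$)
$k = 3$ ($k = \frac{22 - 1}{7} = \frac{1}{7} \cdot 21 = 3$)
$\left(1650 + k\right) \left(-1053 + M\right) = \left(1650 + 3\right) \left(-1053 - 1194\right) = 1653 \left(-2247\right) = -3714291$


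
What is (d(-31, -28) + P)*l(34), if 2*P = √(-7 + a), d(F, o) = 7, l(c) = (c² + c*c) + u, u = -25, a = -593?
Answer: 16009 + 11435*I*√6 ≈ 16009.0 + 28010.0*I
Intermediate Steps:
l(c) = -25 + 2*c² (l(c) = (c² + c*c) - 25 = (c² + c²) - 25 = 2*c² - 25 = -25 + 2*c²)
P = 5*I*√6 (P = √(-7 - 593)/2 = √(-600)/2 = (10*I*√6)/2 = 5*I*√6 ≈ 12.247*I)
(d(-31, -28) + P)*l(34) = (7 + 5*I*√6)*(-25 + 2*34²) = (7 + 5*I*√6)*(-25 + 2*1156) = (7 + 5*I*√6)*(-25 + 2312) = (7 + 5*I*√6)*2287 = 16009 + 11435*I*√6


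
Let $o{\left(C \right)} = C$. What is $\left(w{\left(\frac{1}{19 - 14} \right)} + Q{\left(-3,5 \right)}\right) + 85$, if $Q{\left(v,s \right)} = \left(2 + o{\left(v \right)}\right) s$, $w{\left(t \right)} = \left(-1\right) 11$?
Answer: $69$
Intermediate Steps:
$w{\left(t \right)} = -11$
$Q{\left(v,s \right)} = s \left(2 + v\right)$ ($Q{\left(v,s \right)} = \left(2 + v\right) s = s \left(2 + v\right)$)
$\left(w{\left(\frac{1}{19 - 14} \right)} + Q{\left(-3,5 \right)}\right) + 85 = \left(-11 + 5 \left(2 - 3\right)\right) + 85 = \left(-11 + 5 \left(-1\right)\right) + 85 = \left(-11 - 5\right) + 85 = -16 + 85 = 69$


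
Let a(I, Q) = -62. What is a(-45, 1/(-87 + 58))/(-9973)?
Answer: 62/9973 ≈ 0.0062168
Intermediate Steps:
a(-45, 1/(-87 + 58))/(-9973) = -62/(-9973) = -62*(-1/9973) = 62/9973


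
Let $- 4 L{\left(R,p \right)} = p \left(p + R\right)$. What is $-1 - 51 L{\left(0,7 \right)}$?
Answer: $\frac{2495}{4} \approx 623.75$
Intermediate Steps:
$L{\left(R,p \right)} = - \frac{p \left(R + p\right)}{4}$ ($L{\left(R,p \right)} = - \frac{p \left(p + R\right)}{4} = - \frac{p \left(R + p\right)}{4}$)
$-1 - 51 L{\left(0,7 \right)} = -1 - 51 \left(\left(- \frac{1}{4}\right) 7 \left(0 + 7\right)\right) = -1 - 51 \left(\left(- \frac{1}{4}\right) 7 \cdot 7\right) = -1 - - \frac{2499}{4} = -1 + \frac{2499}{4} = \frac{2495}{4}$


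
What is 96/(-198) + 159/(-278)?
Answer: -9695/9174 ≈ -1.0568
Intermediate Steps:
96/(-198) + 159/(-278) = 96*(-1/198) + 159*(-1/278) = -16/33 - 159/278 = -9695/9174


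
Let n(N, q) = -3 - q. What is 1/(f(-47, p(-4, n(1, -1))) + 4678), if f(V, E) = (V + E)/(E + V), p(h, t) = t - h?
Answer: 1/4679 ≈ 0.00021372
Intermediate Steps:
f(V, E) = 1 (f(V, E) = (E + V)/(E + V) = 1)
1/(f(-47, p(-4, n(1, -1))) + 4678) = 1/(1 + 4678) = 1/4679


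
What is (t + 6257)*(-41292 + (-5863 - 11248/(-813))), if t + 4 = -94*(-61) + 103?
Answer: -154452841010/271 ≈ -5.6994e+8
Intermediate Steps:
t = 5833 (t = -4 + (-94*(-61) + 103) = -4 + (5734 + 103) = -4 + 5837 = 5833)
(t + 6257)*(-41292 + (-5863 - 11248/(-813))) = (5833 + 6257)*(-41292 + (-5863 - 11248/(-813))) = 12090*(-41292 + (-5863 - 11248*(-1)/813)) = 12090*(-41292 + (-5863 - 1*(-11248/813))) = 12090*(-41292 + (-5863 + 11248/813)) = 12090*(-41292 - 4755371/813) = 12090*(-38325767/813) = -154452841010/271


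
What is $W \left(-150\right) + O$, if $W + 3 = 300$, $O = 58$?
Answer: $-44492$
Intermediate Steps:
$W = 297$ ($W = -3 + 300 = 297$)
$W \left(-150\right) + O = 297 \left(-150\right) + 58 = -44550 + 58 = -44492$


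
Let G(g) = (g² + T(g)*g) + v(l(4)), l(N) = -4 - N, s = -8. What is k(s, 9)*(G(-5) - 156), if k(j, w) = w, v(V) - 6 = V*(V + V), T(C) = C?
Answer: 252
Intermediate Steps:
v(V) = 6 + 2*V² (v(V) = 6 + V*(V + V) = 6 + V*(2*V) = 6 + 2*V²)
G(g) = 134 + 2*g² (G(g) = (g² + g*g) + (6 + 2*(-4 - 1*4)²) = (g² + g²) + (6 + 2*(-4 - 4)²) = 2*g² + (6 + 2*(-8)²) = 2*g² + (6 + 2*64) = 2*g² + (6 + 128) = 2*g² + 134 = 134 + 2*g²)
k(s, 9)*(G(-5) - 156) = 9*((134 + 2*(-5)²) - 156) = 9*((134 + 2*25) - 156) = 9*((134 + 50) - 156) = 9*(184 - 156) = 9*28 = 252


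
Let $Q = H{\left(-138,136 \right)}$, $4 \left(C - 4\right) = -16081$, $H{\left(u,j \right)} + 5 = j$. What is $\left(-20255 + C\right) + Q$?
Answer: $- \frac{96561}{4} \approx -24140.0$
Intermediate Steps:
$H{\left(u,j \right)} = -5 + j$
$C = - \frac{16065}{4}$ ($C = 4 + \frac{1}{4} \left(-16081\right) = 4 - \frac{16081}{4} = - \frac{16065}{4} \approx -4016.3$)
$Q = 131$ ($Q = -5 + 136 = 131$)
$\left(-20255 + C\right) + Q = \left(-20255 - \frac{16065}{4}\right) + 131 = - \frac{97085}{4} + 131 = - \frac{96561}{4}$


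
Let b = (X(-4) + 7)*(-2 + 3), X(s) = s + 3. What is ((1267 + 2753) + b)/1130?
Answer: 2013/565 ≈ 3.5628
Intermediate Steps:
X(s) = 3 + s
b = 6 (b = ((3 - 4) + 7)*(-2 + 3) = (-1 + 7)*1 = 6*1 = 6)
((1267 + 2753) + b)/1130 = ((1267 + 2753) + 6)/1130 = (4020 + 6)*(1/1130) = 4026*(1/1130) = 2013/565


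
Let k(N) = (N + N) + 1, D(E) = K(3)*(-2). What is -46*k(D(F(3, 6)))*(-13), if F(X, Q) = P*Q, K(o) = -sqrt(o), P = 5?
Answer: 598 + 2392*sqrt(3) ≈ 4741.1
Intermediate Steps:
F(X, Q) = 5*Q
D(E) = 2*sqrt(3) (D(E) = -sqrt(3)*(-2) = 2*sqrt(3))
k(N) = 1 + 2*N (k(N) = 2*N + 1 = 1 + 2*N)
-46*k(D(F(3, 6)))*(-13) = -46*(1 + 2*(2*sqrt(3)))*(-13) = -46*(1 + 4*sqrt(3))*(-13) = (-46 - 184*sqrt(3))*(-13) = 598 + 2392*sqrt(3)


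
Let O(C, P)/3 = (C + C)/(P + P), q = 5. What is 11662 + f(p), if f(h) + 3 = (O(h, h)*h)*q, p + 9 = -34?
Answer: 11014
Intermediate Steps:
p = -43 (p = -9 - 34 = -43)
O(C, P) = 3*C/P (O(C, P) = 3*((C + C)/(P + P)) = 3*((2*C)/((2*P))) = 3*((2*C)*(1/(2*P))) = 3*(C/P) = 3*C/P)
f(h) = -3 + 15*h (f(h) = -3 + ((3*h/h)*h)*5 = -3 + (3*h)*5 = -3 + 15*h)
11662 + f(p) = 11662 + (-3 + 15*(-43)) = 11662 + (-3 - 645) = 11662 - 648 = 11014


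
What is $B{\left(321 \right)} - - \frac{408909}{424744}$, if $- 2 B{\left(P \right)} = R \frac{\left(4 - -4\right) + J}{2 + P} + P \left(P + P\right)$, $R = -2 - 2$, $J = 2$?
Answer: $- \frac{14136292448305}{137192312} \approx -1.0304 \cdot 10^{5}$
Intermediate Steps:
$R = -4$ ($R = -2 - 2 = -4$)
$B{\left(P \right)} = - P^{2} + \frac{20}{2 + P}$ ($B{\left(P \right)} = - \frac{- 4 \frac{\left(4 - -4\right) + 2}{2 + P} + P \left(P + P\right)}{2} = - \frac{- 4 \frac{\left(4 + 4\right) + 2}{2 + P} + P 2 P}{2} = - \frac{- 4 \frac{8 + 2}{2 + P} + 2 P^{2}}{2} = - \frac{- 4 \frac{10}{2 + P} + 2 P^{2}}{2} = - \frac{- \frac{40}{2 + P} + 2 P^{2}}{2} = - P^{2} + \frac{20}{2 + P}$)
$B{\left(321 \right)} - - \frac{408909}{424744} = \frac{20 - 321^{3} - 2 \cdot 321^{2}}{2 + 321} - - \frac{408909}{424744} = \frac{20 - 33076161 - 206082}{323} - \left(-408909\right) \frac{1}{424744} = \frac{20 - 33076161 - 206082}{323} - - \frac{408909}{424744} = \frac{1}{323} \left(-33282223\right) + \frac{408909}{424744} = - \frac{33282223}{323} + \frac{408909}{424744} = - \frac{14136292448305}{137192312}$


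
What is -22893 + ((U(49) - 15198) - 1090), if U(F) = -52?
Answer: -39233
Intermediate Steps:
-22893 + ((U(49) - 15198) - 1090) = -22893 + ((-52 - 15198) - 1090) = -22893 + (-15250 - 1090) = -22893 - 16340 = -39233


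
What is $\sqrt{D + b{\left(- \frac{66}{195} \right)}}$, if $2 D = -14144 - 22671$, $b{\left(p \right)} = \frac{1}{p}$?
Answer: $\frac{i \sqrt{2227665}}{11} \approx 135.69 i$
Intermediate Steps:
$D = - \frac{36815}{2}$ ($D = \frac{-14144 - 22671}{2} = \frac{1}{2} \left(-36815\right) = - \frac{36815}{2} \approx -18408.0$)
$\sqrt{D + b{\left(- \frac{66}{195} \right)}} = \sqrt{- \frac{36815}{2} + \frac{1}{\left(-66\right) \frac{1}{195}}} = \sqrt{- \frac{36815}{2} + \frac{1}{- \frac{22}{65}}} = \sqrt{- \frac{36815}{2} - \frac{65}{22}} = \sqrt{- \frac{202515}{11}} = \frac{i \sqrt{2227665}}{11}$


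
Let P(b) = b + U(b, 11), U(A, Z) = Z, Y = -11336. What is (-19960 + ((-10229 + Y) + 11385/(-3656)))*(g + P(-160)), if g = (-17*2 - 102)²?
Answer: -2785566024395/3656 ≈ -7.6192e+8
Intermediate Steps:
P(b) = 11 + b (P(b) = b + 11 = 11 + b)
g = 18496 (g = (-34 - 102)² = (-136)² = 18496)
(-19960 + ((-10229 + Y) + 11385/(-3656)))*(g + P(-160)) = (-19960 + ((-10229 - 11336) + 11385/(-3656)))*(18496 + (11 - 160)) = (-19960 + (-21565 + 11385*(-1/3656)))*(18496 - 149) = (-19960 + (-21565 - 11385/3656))*18347 = (-19960 - 78853025/3656)*18347 = -151826785/3656*18347 = -2785566024395/3656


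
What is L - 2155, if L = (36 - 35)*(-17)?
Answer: -2172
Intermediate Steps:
L = -17 (L = 1*(-17) = -17)
L - 2155 = -17 - 2155 = -2172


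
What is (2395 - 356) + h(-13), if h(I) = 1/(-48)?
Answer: 97871/48 ≈ 2039.0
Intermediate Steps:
h(I) = -1/48
(2395 - 356) + h(-13) = (2395 - 356) - 1/48 = 2039 - 1/48 = 97871/48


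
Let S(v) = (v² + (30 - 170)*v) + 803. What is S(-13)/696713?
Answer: 2792/696713 ≈ 0.0040074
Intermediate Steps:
S(v) = 803 + v² - 140*v (S(v) = (v² - 140*v) + 803 = 803 + v² - 140*v)
S(-13)/696713 = (803 + (-13)² - 140*(-13))/696713 = (803 + 169 + 1820)*(1/696713) = 2792*(1/696713) = 2792/696713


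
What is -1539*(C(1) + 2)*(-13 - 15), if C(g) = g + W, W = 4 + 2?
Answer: 387828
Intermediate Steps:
W = 6
C(g) = 6 + g (C(g) = g + 6 = 6 + g)
-1539*(C(1) + 2)*(-13 - 15) = -1539*((6 + 1) + 2)*(-13 - 15) = -1539*(7 + 2)*(-28) = -13851*(-28) = -1539*(-252) = 387828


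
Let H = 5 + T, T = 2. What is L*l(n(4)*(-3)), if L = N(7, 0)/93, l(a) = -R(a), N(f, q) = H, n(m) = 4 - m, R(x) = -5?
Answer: 35/93 ≈ 0.37634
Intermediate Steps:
H = 7 (H = 5 + 2 = 7)
N(f, q) = 7
l(a) = 5 (l(a) = -1*(-5) = 5)
L = 7/93 ≈ 0.075269
L*l(n(4)*(-3)) = (7/93)*5 = 35/93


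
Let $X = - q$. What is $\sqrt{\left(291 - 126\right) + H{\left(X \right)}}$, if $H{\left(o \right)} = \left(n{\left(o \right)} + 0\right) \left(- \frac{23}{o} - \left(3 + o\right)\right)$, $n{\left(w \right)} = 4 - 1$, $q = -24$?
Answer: $\frac{\sqrt{1298}}{4} \approx 9.0069$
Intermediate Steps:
$n{\left(w \right)} = 3$
$X = 24$ ($X = \left(-1\right) \left(-24\right) = 24$)
$H{\left(o \right)} = -9 - \frac{69}{o} - 3 o$ ($H{\left(o \right)} = \left(3 + 0\right) \left(- \frac{23}{o} - \left(3 + o\right)\right) = 3 \left(-3 - o - \frac{23}{o}\right) = -9 - \frac{69}{o} - 3 o$)
$\sqrt{\left(291 - 126\right) + H{\left(X \right)}} = \sqrt{\left(291 - 126\right) - \left(81 + \frac{23}{8}\right)} = \sqrt{\left(291 - 126\right) - \frac{671}{8}} = \sqrt{165 - \frac{671}{8}} = \sqrt{\frac{649}{8}} = \frac{\sqrt{1298}}{4}$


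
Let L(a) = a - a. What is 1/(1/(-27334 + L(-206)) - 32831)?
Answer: -27334/897402555 ≈ -3.0459e-5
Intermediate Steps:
L(a) = 0
1/(1/(-27334 + L(-206)) - 32831) = 1/(1/(-27334 + 0) - 32831) = 1/(1/(-27334) - 32831) = 1/(-1/27334 - 32831) = 1/(-897402555/27334) = -27334/897402555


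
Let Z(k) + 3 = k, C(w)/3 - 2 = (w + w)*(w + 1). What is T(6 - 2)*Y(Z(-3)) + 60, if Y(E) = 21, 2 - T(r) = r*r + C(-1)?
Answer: -360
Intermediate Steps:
C(w) = 6 + 6*w*(1 + w) (C(w) = 6 + 3*((w + w)*(w + 1)) = 6 + 3*((2*w)*(1 + w)) = 6 + 3*(2*w*(1 + w)) = 6 + 6*w*(1 + w))
Z(k) = -3 + k
T(r) = -4 - r² (T(r) = 2 - (r*r + (6 + 6*(-1) + 6*(-1)²)) = 2 - (r² + (6 - 6 + 6*1)) = 2 - (r² + (6 - 6 + 6)) = 2 - (r² + 6) = 2 - (6 + r²) = 2 + (-6 - r²) = -4 - r²)
T(6 - 2)*Y(Z(-3)) + 60 = (-4 - (6 - 2)²)*21 + 60 = (-4 - 1*4²)*21 + 60 = (-4 - 1*16)*21 + 60 = (-4 - 16)*21 + 60 = -20*21 + 60 = -420 + 60 = -360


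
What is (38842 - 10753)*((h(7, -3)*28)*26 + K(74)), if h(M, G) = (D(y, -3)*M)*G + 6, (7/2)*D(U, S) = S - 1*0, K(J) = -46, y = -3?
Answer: 489478914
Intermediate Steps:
D(U, S) = 2*S/7 (D(U, S) = 2*(S - 1*0)/7 = 2*(S + 0)/7 = 2*S/7)
h(M, G) = 6 - 6*G*M/7 (h(M, G) = (((2/7)*(-3))*M)*G + 6 = (-6*M/7)*G + 6 = -6*G*M/7 + 6 = 6 - 6*G*M/7)
(38842 - 10753)*((h(7, -3)*28)*26 + K(74)) = (38842 - 10753)*(((6 - 6/7*(-3)*7)*28)*26 - 46) = 28089*(((6 + 18)*28)*26 - 46) = 28089*((24*28)*26 - 46) = 28089*(672*26 - 46) = 28089*(17472 - 46) = 28089*17426 = 489478914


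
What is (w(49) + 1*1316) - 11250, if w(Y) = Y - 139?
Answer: -10024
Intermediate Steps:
w(Y) = -139 + Y
(w(49) + 1*1316) - 11250 = ((-139 + 49) + 1*1316) - 11250 = (-90 + 1316) - 11250 = 1226 - 11250 = -10024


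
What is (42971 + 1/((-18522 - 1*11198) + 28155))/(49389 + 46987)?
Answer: 33624807/75414220 ≈ 0.44587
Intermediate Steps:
(42971 + 1/((-18522 - 1*11198) + 28155))/(49389 + 46987) = (42971 + 1/((-18522 - 11198) + 28155))/96376 = (42971 + 1/(-29720 + 28155))*(1/96376) = (42971 + 1/(-1565))*(1/96376) = (42971 - 1/1565)*(1/96376) = (67249614/1565)*(1/96376) = 33624807/75414220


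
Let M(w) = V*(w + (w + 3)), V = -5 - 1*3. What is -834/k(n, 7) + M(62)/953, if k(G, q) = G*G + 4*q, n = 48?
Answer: -1582057/1111198 ≈ -1.4237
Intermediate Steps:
V = -8 (V = -5 - 3 = -8)
k(G, q) = G**2 + 4*q
M(w) = -24 - 16*w (M(w) = -8*(w + (w + 3)) = -8*(w + (3 + w)) = -8*(3 + 2*w) = -24 - 16*w)
-834/k(n, 7) + M(62)/953 = -834/(48**2 + 4*7) + (-24 - 16*62)/953 = -834/(2304 + 28) + (-24 - 992)*(1/953) = -834/2332 - 1016*1/953 = -834*1/2332 - 1016/953 = -417/1166 - 1016/953 = -1582057/1111198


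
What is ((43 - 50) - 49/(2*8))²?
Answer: 25921/256 ≈ 101.25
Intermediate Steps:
((43 - 50) - 49/(2*8))² = (-7 - 49/16)² = (-161/16)² = 25921/256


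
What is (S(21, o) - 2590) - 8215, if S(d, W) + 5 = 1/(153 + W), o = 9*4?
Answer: -2043089/189 ≈ -10810.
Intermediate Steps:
o = 36
S(d, W) = -5 + 1/(153 + W)
(S(21, o) - 2590) - 8215 = ((-764 - 5*36)/(153 + 36) - 2590) - 8215 = ((-764 - 180)/189 - 2590) - 8215 = ((1/189)*(-944) - 2590) - 8215 = (-944/189 - 2590) - 8215 = -490454/189 - 8215 = -2043089/189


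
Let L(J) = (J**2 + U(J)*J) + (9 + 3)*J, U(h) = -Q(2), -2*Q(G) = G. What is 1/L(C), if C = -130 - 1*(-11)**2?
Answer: 1/59738 ≈ 1.6740e-5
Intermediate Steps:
Q(G) = -G/2
U(h) = 1 (U(h) = -(-1)*2/2 = -1*(-1) = 1)
C = -251 (C = -130 - 1*121 = -130 - 121 = -251)
L(J) = J**2 + 13*J (L(J) = (J**2 + 1*J) + (9 + 3)*J = (J**2 + J) + 12*J = (J + J**2) + 12*J = J**2 + 13*J)
1/L(C) = 1/(-251*(13 - 251)) = 1/(-251*(-238)) = 1/59738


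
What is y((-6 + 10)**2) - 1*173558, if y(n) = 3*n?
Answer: -173510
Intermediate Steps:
y((-6 + 10)**2) - 1*173558 = 3*(-6 + 10)**2 - 1*173558 = 3*4**2 - 173558 = 3*16 - 173558 = 48 - 173558 = -173510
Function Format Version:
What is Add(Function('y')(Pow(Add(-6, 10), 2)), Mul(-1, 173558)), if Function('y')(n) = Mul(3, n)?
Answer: -173510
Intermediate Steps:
Add(Function('y')(Pow(Add(-6, 10), 2)), Mul(-1, 173558)) = Add(Mul(3, Pow(Add(-6, 10), 2)), Mul(-1, 173558)) = Add(Mul(3, Pow(4, 2)), -173558) = Add(Mul(3, 16), -173558) = Add(48, -173558) = -173510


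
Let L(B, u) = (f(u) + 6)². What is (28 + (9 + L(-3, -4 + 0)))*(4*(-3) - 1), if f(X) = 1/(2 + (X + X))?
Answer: -33241/36 ≈ -923.36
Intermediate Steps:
f(X) = 1/(2 + 2*X)
L(B, u) = (6 + 1/(2*(1 + u)))² (L(B, u) = (1/(2*(1 + u)) + 6)² = (6 + 1/(2*(1 + u)))²)
(28 + (9 + L(-3, -4 + 0)))*(4*(-3) - 1) = (28 + (9 + (13 + 12*(-4 + 0))²/(4*(1 + (-4 + 0))²)))*(4*(-3) - 1) = (28 + (9 + (13 + 12*(-4))²/(4*(1 - 4)²)))*(-12 - 1) = (28 + (9 + (¼)*(13 - 48)²/(-3)²))*(-13) = (28 + (9 + (¼)*(⅑)*(-35)²))*(-13) = (28 + (9 + (¼)*(⅑)*1225))*(-13) = (28 + (9 + 1225/36))*(-13) = (28 + 1549/36)*(-13) = (2557/36)*(-13) = -33241/36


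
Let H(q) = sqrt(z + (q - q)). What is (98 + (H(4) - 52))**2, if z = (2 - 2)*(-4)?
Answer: 2116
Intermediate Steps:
z = 0 (z = 0*(-4) = 0)
H(q) = 0 (H(q) = sqrt(0 + (q - q)) = sqrt(0 + 0) = sqrt(0) = 0)
(98 + (H(4) - 52))**2 = (98 + (0 - 52))**2 = (98 - 52)**2 = 46**2 = 2116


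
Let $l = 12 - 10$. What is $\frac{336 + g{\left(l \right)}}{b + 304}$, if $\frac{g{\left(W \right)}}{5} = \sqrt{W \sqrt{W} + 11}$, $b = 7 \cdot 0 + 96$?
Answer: $\frac{21}{25} + \frac{\sqrt{11 + 2 \sqrt{2}}}{80} \approx 0.88648$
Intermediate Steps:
$l = 2$
$b = 96$ ($b = 0 + 96 = 96$)
$g{\left(W \right)} = 5 \sqrt{11 + W^{\frac{3}{2}}}$ ($g{\left(W \right)} = 5 \sqrt{W \sqrt{W} + 11} = 5 \sqrt{W^{\frac{3}{2}} + 11} = 5 \sqrt{11 + W^{\frac{3}{2}}}$)
$\frac{336 + g{\left(l \right)}}{b + 304} = \frac{336 + 5 \sqrt{11 + 2^{\frac{3}{2}}}}{96 + 304} = \frac{336 + 5 \sqrt{11 + 2 \sqrt{2}}}{400} = \left(336 + 5 \sqrt{11 + 2 \sqrt{2}}\right) \frac{1}{400} = \frac{21}{25} + \frac{\sqrt{11 + 2 \sqrt{2}}}{80}$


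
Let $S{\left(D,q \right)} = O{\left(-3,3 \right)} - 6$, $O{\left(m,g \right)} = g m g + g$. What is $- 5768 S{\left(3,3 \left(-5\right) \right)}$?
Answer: $173040$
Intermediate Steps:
$O{\left(m,g \right)} = g + m g^{2}$ ($O{\left(m,g \right)} = m g^{2} + g = g + m g^{2}$)
$S{\left(D,q \right)} = -30$ ($S{\left(D,q \right)} = 3 \left(1 + 3 \left(-3\right)\right) - 6 = 3 \left(1 - 9\right) - 6 = 3 \left(-8\right) - 6 = -24 - 6 = -30$)
$- 5768 S{\left(3,3 \left(-5\right) \right)} = \left(-5768\right) \left(-30\right) = 173040$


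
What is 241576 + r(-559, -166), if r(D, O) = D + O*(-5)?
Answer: 241847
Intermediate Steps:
r(D, O) = D - 5*O
241576 + r(-559, -166) = 241576 + (-559 - 5*(-166)) = 241576 + (-559 + 830) = 241576 + 271 = 241847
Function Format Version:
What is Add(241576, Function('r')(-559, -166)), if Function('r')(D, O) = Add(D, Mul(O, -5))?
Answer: 241847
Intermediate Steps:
Function('r')(D, O) = Add(D, Mul(-5, O))
Add(241576, Function('r')(-559, -166)) = Add(241576, Add(-559, Mul(-5, -166))) = Add(241576, Add(-559, 830)) = Add(241576, 271) = 241847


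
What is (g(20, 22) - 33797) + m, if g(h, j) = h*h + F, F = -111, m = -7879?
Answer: -41387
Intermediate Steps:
g(h, j) = -111 + h² (g(h, j) = h*h - 111 = h² - 111 = -111 + h²)
(g(20, 22) - 33797) + m = ((-111 + 20²) - 33797) - 7879 = ((-111 + 400) - 33797) - 7879 = (289 - 33797) - 7879 = -33508 - 7879 = -41387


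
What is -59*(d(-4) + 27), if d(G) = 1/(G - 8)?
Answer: -19057/12 ≈ -1588.1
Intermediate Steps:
d(G) = 1/(-8 + G)
-59*(d(-4) + 27) = -59*(1/(-8 - 4) + 27) = -59*(1/(-12) + 27) = -59*(-1/12 + 27) = -59*323/12 = -19057/12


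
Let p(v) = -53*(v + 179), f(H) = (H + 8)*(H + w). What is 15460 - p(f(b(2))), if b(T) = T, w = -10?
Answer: 20707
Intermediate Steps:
f(H) = (-10 + H)*(8 + H) (f(H) = (H + 8)*(H - 10) = (8 + H)*(-10 + H) = (-10 + H)*(8 + H))
p(v) = -9487 - 53*v (p(v) = -53*(179 + v) = -9487 - 53*v)
15460 - p(f(b(2))) = 15460 - (-9487 - 53*(-80 + 2**2 - 2*2)) = 15460 - (-9487 - 53*(-80 + 4 - 4)) = 15460 - (-9487 - 53*(-80)) = 15460 - (-9487 + 4240) = 15460 - 1*(-5247) = 15460 + 5247 = 20707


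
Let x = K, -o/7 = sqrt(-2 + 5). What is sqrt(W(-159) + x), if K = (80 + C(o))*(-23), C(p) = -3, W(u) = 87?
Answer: 2*I*sqrt(421) ≈ 41.037*I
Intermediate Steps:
o = -7*sqrt(3) (o = -7*sqrt(-2 + 5) = -7*sqrt(3) ≈ -12.124)
K = -1771 (K = (80 - 3)*(-23) = 77*(-23) = -1771)
x = -1771
sqrt(W(-159) + x) = sqrt(87 - 1771) = sqrt(-1684) = 2*I*sqrt(421)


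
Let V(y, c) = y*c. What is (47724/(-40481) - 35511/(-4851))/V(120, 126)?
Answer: 1172023/2885485680 ≈ 0.00040618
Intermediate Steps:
V(y, c) = c*y
(47724/(-40481) - 35511/(-4851))/V(120, 126) = (47724/(-40481) - 35511/(-4851))/((126*120)) = (47724*(-1/40481) - 35511*(-1/4851))/15120 = (-47724/40481 + 1691/231)*(1/15120) = (1172023/190839)*(1/15120) = 1172023/2885485680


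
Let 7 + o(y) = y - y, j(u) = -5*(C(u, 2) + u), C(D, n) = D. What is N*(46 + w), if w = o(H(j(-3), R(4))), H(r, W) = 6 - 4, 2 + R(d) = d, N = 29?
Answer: 1131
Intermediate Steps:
R(d) = -2 + d
j(u) = -10*u (j(u) = -5*(u + u) = -10*u)
H(r, W) = 2
o(y) = -7 (o(y) = -7 + (y - y) = -7 + 0 = -7)
w = -7
N*(46 + w) = 29*(46 - 7) = 29*39 = 1131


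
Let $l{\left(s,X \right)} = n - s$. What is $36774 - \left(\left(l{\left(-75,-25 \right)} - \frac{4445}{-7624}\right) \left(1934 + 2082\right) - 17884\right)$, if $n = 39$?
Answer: $- \frac{386448588}{953} \approx -4.0551 \cdot 10^{5}$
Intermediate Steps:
$l{\left(s,X \right)} = 39 - s$
$36774 - \left(\left(l{\left(-75,-25 \right)} - \frac{4445}{-7624}\right) \left(1934 + 2082\right) - 17884\right) = 36774 - \left(\left(\left(39 - -75\right) - \frac{4445}{-7624}\right) \left(1934 + 2082\right) - 17884\right) = 36774 - \left(\left(\left(39 + 75\right) - - \frac{4445}{7624}\right) 4016 - 17884\right) = 36774 - \left(\left(114 + \frac{4445}{7624}\right) 4016 - 17884\right) = 36774 - \left(\frac{873581}{7624} \cdot 4016 - 17884\right) = 36774 - \left(\frac{438537662}{953} - 17884\right) = 36774 - \frac{421494210}{953} = - \frac{386448588}{953}$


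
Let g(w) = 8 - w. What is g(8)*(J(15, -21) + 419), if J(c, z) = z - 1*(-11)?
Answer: 0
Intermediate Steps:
J(c, z) = 11 + z (J(c, z) = z + 11 = 11 + z)
g(8)*(J(15, -21) + 419) = (8 - 1*8)*((11 - 21) + 419) = (8 - 8)*(-10 + 419) = 0*409 = 0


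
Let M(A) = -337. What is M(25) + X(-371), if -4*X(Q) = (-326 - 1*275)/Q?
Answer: -500709/1484 ≈ -337.40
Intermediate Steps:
X(Q) = 601/(4*Q) (X(Q) = -(-326 - 1*275)/(4*Q) = -(-326 - 275)/(4*Q) = -(-601)/(4*Q) = 601/(4*Q))
M(25) + X(-371) = -337 + (601/4)/(-371) = -337 + (601/4)*(-1/371) = -337 - 601/1484 = -500709/1484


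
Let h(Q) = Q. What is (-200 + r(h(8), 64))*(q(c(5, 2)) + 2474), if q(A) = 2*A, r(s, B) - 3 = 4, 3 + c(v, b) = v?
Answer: -478254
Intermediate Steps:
c(v, b) = -3 + v
r(s, B) = 7 (r(s, B) = 3 + 4 = 7)
(-200 + r(h(8), 64))*(q(c(5, 2)) + 2474) = (-200 + 7)*(2*(-3 + 5) + 2474) = -193*(2*2 + 2474) = -193*(4 + 2474) = -193*2478 = -478254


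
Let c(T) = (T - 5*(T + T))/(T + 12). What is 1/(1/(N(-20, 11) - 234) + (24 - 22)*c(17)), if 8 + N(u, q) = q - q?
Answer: -7018/74081 ≈ -0.094734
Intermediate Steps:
N(u, q) = -8 (N(u, q) = -8 + (q - q) = -8 + 0 = -8)
c(T) = -9*T/(12 + T) (c(T) = (T - 10*T)/(12 + T) = (-9*T)/(12 + T) = -9*T/(12 + T))
1/(1/(N(-20, 11) - 234) + (24 - 22)*c(17)) = 1/(1/(-8 - 234) + (24 - 22)*(-9*17/(12 + 17))) = 1/(1/(-242) + 2*(-9*17/29)) = 1/(-1/242 + 2*(-9*17*1/29)) = 1/(-1/242 + 2*(-153/29)) = 1/(-1/242 - 306/29) = 1/(-74081/7018) = -7018/74081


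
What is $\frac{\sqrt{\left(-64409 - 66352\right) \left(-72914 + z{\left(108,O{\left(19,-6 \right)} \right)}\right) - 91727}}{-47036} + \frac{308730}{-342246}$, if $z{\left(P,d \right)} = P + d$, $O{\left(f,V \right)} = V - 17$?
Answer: $- \frac{51455}{57041} - \frac{\sqrt{9523101142}}{47036} \approx -2.9768$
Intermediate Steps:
$O{\left(f,V \right)} = -17 + V$
$\frac{\sqrt{\left(-64409 - 66352\right) \left(-72914 + z{\left(108,O{\left(19,-6 \right)} \right)}\right) - 91727}}{-47036} + \frac{308730}{-342246} = \frac{\sqrt{\left(-64409 - 66352\right) \left(-72914 + \left(108 - 23\right)\right) - 91727}}{-47036} + \frac{308730}{-342246} = \sqrt{- 130761 \left(-72914 + \left(108 - 23\right)\right) - 91727} \left(- \frac{1}{47036}\right) + 308730 \left(- \frac{1}{342246}\right) = \sqrt{- 130761 \left(-72914 + 85\right) - 91727} \left(- \frac{1}{47036}\right) - \frac{51455}{57041} = \sqrt{\left(-130761\right) \left(-72829\right) - 91727} \left(- \frac{1}{47036}\right) - \frac{51455}{57041} = \sqrt{9523192869 - 91727} \left(- \frac{1}{47036}\right) - \frac{51455}{57041} = \sqrt{9523101142} \left(- \frac{1}{47036}\right) - \frac{51455}{57041} = - \frac{\sqrt{9523101142}}{47036} - \frac{51455}{57041} = - \frac{51455}{57041} - \frac{\sqrt{9523101142}}{47036}$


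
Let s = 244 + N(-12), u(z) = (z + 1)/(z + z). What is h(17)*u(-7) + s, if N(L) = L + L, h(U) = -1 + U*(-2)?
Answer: 205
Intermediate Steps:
h(U) = -1 - 2*U
N(L) = 2*L
u(z) = (1 + z)/(2*z) (u(z) = (1 + z)/((2*z)) = (1 + z)*(1/(2*z)) = (1 + z)/(2*z))
s = 220 (s = 244 + 2*(-12) = 244 - 24 = 220)
h(17)*u(-7) + s = (-1 - 2*17)*((½)*(1 - 7)/(-7)) + 220 = (-1 - 34)*((½)*(-⅐)*(-6)) + 220 = -35*3/7 + 220 = -15 + 220 = 205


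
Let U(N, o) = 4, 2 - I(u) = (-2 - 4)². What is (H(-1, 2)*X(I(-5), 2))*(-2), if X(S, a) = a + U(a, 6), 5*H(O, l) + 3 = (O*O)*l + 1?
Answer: 0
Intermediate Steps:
H(O, l) = -⅖ + l*O²/5 (H(O, l) = -⅗ + ((O*O)*l + 1)/5 = -⅗ + (O²*l + 1)/5 = -⅗ + (l*O² + 1)/5 = -⅗ + (1 + l*O²)/5 = -⅗ + (⅕ + l*O²/5) = -⅖ + l*O²/5)
I(u) = -34 (I(u) = 2 - (-2 - 4)² = 2 - 1*(-6)² = 2 - 1*36 = 2 - 36 = -34)
X(S, a) = 4 + a (X(S, a) = a + 4 = 4 + a)
(H(-1, 2)*X(I(-5), 2))*(-2) = ((-⅖ + (⅕)*2*(-1)²)*(4 + 2))*(-2) = ((-⅖ + (⅕)*2*1)*6)*(-2) = ((-⅖ + ⅖)*6)*(-2) = (0*6)*(-2) = 0*(-2) = 0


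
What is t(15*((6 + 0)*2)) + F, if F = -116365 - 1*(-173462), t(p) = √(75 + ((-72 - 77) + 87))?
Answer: 57097 + √13 ≈ 57101.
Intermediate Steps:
t(p) = √13 (t(p) = √(75 + (-149 + 87)) = √(75 - 62) = √13)
F = 57097 (F = -116365 + 173462 = 57097)
t(15*((6 + 0)*2)) + F = √13 + 57097 = 57097 + √13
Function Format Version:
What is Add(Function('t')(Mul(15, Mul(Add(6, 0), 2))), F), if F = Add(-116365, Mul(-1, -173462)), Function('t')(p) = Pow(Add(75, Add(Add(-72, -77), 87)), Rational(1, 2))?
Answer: Add(57097, Pow(13, Rational(1, 2))) ≈ 57101.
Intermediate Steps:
Function('t')(p) = Pow(13, Rational(1, 2)) (Function('t')(p) = Pow(Add(75, Add(-149, 87)), Rational(1, 2)) = Pow(Add(75, -62), Rational(1, 2)) = Pow(13, Rational(1, 2)))
F = 57097 (F = Add(-116365, 173462) = 57097)
Add(Function('t')(Mul(15, Mul(Add(6, 0), 2))), F) = Add(Pow(13, Rational(1, 2)), 57097) = Add(57097, Pow(13, Rational(1, 2)))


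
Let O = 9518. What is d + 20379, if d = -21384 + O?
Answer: 8513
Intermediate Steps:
d = -11866 (d = -21384 + 9518 = -11866)
d + 20379 = -11866 + 20379 = 8513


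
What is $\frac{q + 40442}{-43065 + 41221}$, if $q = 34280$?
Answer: $- \frac{37361}{922} \approx -40.522$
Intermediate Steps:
$\frac{q + 40442}{-43065 + 41221} = \frac{34280 + 40442}{-43065 + 41221} = \frac{74722}{-1844} = 74722 \left(- \frac{1}{1844}\right) = - \frac{37361}{922}$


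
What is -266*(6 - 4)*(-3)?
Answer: 1596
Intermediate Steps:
-266*(6 - 4)*(-3) = -532*(-3) = -266*(-6) = 1596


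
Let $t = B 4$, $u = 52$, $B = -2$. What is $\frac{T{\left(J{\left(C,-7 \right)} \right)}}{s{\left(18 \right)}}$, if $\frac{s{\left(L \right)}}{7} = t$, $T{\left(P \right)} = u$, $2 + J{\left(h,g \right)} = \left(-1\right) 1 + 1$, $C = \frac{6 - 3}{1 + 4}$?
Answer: $- \frac{13}{14} \approx -0.92857$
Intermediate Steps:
$C = \frac{3}{5} \approx 0.6$
$J{\left(h,g \right)} = -2$ ($J{\left(h,g \right)} = -2 + \left(\left(-1\right) 1 + 1\right) = -2 + \left(-1 + 1\right) = -2 + 0 = -2$)
$t = -8$ ($t = \left(-2\right) 4 = -8$)
$T{\left(P \right)} = 52$
$s{\left(L \right)} = -56$ ($s{\left(L \right)} = 7 \left(-8\right) = -56$)
$\frac{T{\left(J{\left(C,-7 \right)} \right)}}{s{\left(18 \right)}} = \frac{52}{-56} = 52 \left(- \frac{1}{56}\right) = - \frac{13}{14}$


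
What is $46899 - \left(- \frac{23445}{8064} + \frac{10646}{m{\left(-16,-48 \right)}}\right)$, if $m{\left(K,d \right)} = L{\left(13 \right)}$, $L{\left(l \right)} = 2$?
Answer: $\frac{37254701}{896} \approx 41579.0$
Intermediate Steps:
$m{\left(K,d \right)} = 2$
$46899 - \left(- \frac{23445}{8064} + \frac{10646}{m{\left(-16,-48 \right)}}\right) = 46899 - \left(- \frac{23445}{8064} + \frac{10646}{2}\right) = 46899 - \left(\left(-23445\right) \frac{1}{8064} + 10646 \cdot \frac{1}{2}\right) = 46899 - \left(- \frac{2605}{896} + 5323\right) = 46899 - \frac{4766803}{896} = \frac{37254701}{896}$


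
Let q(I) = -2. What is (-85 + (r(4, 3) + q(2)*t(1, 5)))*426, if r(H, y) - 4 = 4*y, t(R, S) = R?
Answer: -30246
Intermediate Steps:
r(H, y) = 4 + 4*y
(-85 + (r(4, 3) + q(2)*t(1, 5)))*426 = (-85 + ((4 + 4*3) - 2*1))*426 = (-85 + ((4 + 12) - 2))*426 = (-85 + (16 - 2))*426 = (-85 + 14)*426 = -71*426 = -30246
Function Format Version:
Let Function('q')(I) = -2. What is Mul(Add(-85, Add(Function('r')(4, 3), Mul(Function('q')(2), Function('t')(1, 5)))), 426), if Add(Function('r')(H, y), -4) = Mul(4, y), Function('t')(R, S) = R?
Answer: -30246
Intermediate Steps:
Function('r')(H, y) = Add(4, Mul(4, y))
Mul(Add(-85, Add(Function('r')(4, 3), Mul(Function('q')(2), Function('t')(1, 5)))), 426) = Mul(Add(-85, Add(Add(4, Mul(4, 3)), Mul(-2, 1))), 426) = Mul(Add(-85, Add(Add(4, 12), -2)), 426) = Mul(Add(-85, Add(16, -2)), 426) = Mul(Add(-85, 14), 426) = Mul(-71, 426) = -30246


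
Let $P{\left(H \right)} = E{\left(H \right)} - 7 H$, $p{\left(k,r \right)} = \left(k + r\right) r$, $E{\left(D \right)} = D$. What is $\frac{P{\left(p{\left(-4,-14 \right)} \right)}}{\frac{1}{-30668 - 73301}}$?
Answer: $157201128$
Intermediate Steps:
$p{\left(k,r \right)} = r \left(k + r\right)$
$P{\left(H \right)} = - 6 H$ ($P{\left(H \right)} = H - 7 H = - 6 H$)
$\frac{P{\left(p{\left(-4,-14 \right)} \right)}}{\frac{1}{-30668 - 73301}} = \frac{\left(-6\right) \left(- 14 \left(-4 - 14\right)\right)}{\frac{1}{-30668 - 73301}} = \frac{\left(-6\right) \left(\left(-14\right) \left(-18\right)\right)}{\frac{1}{-103969}} = \frac{\left(-6\right) 252}{- \frac{1}{103969}} = \left(-1512\right) \left(-103969\right) = 157201128$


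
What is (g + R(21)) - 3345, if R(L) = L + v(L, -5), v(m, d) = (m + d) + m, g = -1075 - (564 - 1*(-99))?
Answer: -5025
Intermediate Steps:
g = -1738 (g = -1075 - (564 + 99) = -1075 - 1*663 = -1075 - 663 = -1738)
v(m, d) = d + 2*m (v(m, d) = (d + m) + m = d + 2*m)
R(L) = -5 + 3*L (R(L) = L + (-5 + 2*L) = -5 + 3*L)
(g + R(21)) - 3345 = (-1738 + (-5 + 3*21)) - 3345 = (-1738 + (-5 + 63)) - 3345 = (-1738 + 58) - 3345 = -1680 - 3345 = -5025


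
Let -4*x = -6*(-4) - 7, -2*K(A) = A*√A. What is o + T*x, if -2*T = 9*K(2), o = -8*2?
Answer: -16 - 153*√2/8 ≈ -43.047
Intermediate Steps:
K(A) = -A^(3/2)/2 (K(A) = -A*√A/2 = -A^(3/2)/2)
x = -17/4 (x = -(-6*(-4) - 7)/4 = -(24 - 7)/4 = -¼*17 = -17/4 ≈ -4.2500)
o = -16
T = 9*√2/2 (T = -9*(-√2)/2 = -(-9)*√2/2 = 9*√2/2 ≈ 6.3640)
o + T*x = -16 + (9*√2/2)*(-17/4) = -16 - 153*√2/8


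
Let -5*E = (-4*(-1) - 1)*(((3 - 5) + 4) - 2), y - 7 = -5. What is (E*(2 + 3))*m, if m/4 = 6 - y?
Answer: 0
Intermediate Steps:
y = 2 (y = 7 - 5 = 2)
m = 16 (m = 4*(6 - 1*2) = 4*(6 - 2) = 4*4 = 16)
E = 0 (E = -(-4*(-1) - 1)*(((3 - 5) + 4) - 2)/5 = -(4 - 1)*((-2 + 4) - 2)/5 = -3*(2 - 2)/5 = -3*0/5 = -⅕*0 = 0)
(E*(2 + 3))*m = (0*(2 + 3))*16 = (0*5)*16 = 0*16 = 0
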